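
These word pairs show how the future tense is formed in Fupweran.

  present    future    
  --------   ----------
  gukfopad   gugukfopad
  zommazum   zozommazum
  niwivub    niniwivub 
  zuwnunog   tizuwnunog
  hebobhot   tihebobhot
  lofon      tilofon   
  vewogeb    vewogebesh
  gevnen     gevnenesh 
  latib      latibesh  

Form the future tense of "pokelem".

niwivub and vewogeb both end in -b yet inflect differently (niniwivub, vewogebesh), so the final letter is not what conditions the rule; the last vowel is.
"pokelem" has last vowel 'e'. The stems whose last vowel is 'e' (vewogeb → vewogebesh, gevnen → gevnenesh) add -esh.
The other patterns: stems whose last vowel is 'a' or 'u' repeat the first consonant+vowel as a prefix; stems whose last vowel is 'o' add the prefix ti-.
So pokelem → pokelemesh.

pokelemesh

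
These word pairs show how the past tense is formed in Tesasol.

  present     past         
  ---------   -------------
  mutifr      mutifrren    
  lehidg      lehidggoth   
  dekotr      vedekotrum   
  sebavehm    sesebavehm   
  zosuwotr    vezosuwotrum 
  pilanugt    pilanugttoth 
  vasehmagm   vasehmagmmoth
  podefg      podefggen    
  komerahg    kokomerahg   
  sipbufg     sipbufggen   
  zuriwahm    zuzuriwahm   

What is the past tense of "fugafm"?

fugafmmen

"fugafm" has second-to-last letter 'f'. The stems whose second-to-last letter is 'f' (sipbufg → sipbufggen, mutifr → mutifrren, podefg → podefggen) double the final consonant and add -en.
So fugafm → fugafmmen.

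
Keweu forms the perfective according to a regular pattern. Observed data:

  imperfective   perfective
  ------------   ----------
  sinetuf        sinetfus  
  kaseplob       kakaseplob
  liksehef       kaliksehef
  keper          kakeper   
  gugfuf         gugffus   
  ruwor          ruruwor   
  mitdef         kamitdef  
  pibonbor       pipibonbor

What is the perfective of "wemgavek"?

kawemgavek

liksehef and gugfuf both end in -f yet inflect differently (kaliksehef, gugffus), so the final letter is not what conditions the rule; the last vowel is.
"wemgavek" has last vowel 'e'. The stems whose last vowel is 'e' (keper → kakeper, liksehef → kaliksehef, mitdef → kamitdef) add the prefix ka-.
The other patterns: stems whose last vowel is 'u' delete the last vowel and add -us; stems whose last vowel is 'o' repeat the first consonant+vowel as a prefix.
So wemgavek → kawemgavek.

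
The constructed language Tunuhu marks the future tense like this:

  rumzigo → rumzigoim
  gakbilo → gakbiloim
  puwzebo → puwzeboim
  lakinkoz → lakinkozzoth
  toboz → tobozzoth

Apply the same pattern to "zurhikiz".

zurhikizzoth

rumzigo and lakinkoz both have last vowel 'o' yet inflect differently (rumzigoim, lakinkozzoth), so the last vowel is not what conditions the rule; the final letter is.
"zurhikiz" ends in -z. The stems ending in -z (lakinkoz → lakinkozzoth, toboz → tobozzoth) double the final consonant and add -oth.
So zurhikiz → zurhikizzoth.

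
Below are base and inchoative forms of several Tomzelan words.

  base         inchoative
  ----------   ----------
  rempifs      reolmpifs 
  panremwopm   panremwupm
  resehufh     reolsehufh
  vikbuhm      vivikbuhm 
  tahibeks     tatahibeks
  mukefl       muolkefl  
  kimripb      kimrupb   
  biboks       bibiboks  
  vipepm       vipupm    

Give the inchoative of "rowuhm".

rempifs and biboks both end in -s yet inflect differently (reolmpifs, bibiboks), so the final letter is not what conditions the rule; the second-to-last letter is.
"rowuhm" has second-to-last letter 'h'. The one such stem in the data (vikbuhm → vivikbuhm) repeats the first consonant+vowel as a prefix (as do biboks, tahibeks), so the same rule applies.
The other patterns: stems whose second-to-last letter is 'p' change the last vowel to 'u'; stems whose second-to-last letter is 'f' insert -ol- after the first vowel.
So rowuhm → rorowuhm.

rorowuhm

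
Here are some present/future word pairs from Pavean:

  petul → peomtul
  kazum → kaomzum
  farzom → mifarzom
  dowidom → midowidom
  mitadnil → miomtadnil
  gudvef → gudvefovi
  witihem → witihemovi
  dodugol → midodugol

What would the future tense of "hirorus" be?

hiomrorus

witihem and dowidom both end in -m yet inflect differently (witihemovi, midowidom), so the final letter is not what conditions the rule; the last vowel is.
"hirorus" has last vowel 'u'. The stems whose last vowel is 'u' (petul → peomtul, kazum → kaomzum) insert -om- after the first vowel.
So hirorus → hiomrorus.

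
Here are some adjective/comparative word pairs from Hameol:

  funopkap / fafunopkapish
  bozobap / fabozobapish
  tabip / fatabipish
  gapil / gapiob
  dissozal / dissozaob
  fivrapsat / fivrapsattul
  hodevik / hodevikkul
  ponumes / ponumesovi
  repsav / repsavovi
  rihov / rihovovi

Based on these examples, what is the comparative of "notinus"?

notinusovi

tabip and gapil both have last vowel 'i' yet inflect differently (fatabipish, gapiob), so the last vowel is not what conditions the rule; the final letter is.
"notinus" ends in -s. The one such stem in the data (ponumes → ponumesovi) adds -ovi, so the same rule applies.
So notinus → notinusovi.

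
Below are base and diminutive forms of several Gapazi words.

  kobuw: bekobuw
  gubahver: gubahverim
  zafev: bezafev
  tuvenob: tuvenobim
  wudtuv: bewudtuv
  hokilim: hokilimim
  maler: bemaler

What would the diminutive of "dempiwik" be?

gubahver and maler both end in -r yet inflect differently (gubahverim, bemaler), so the final letter is not what conditions the rule; the number of vowels is.
"dempiwik" has 3 vowels. The stems with 3 vowels (gubahver → gubahverim, hokilim → hokilimim, tuvenob → tuvenobim) add -im.
The other pattern: stems with 2 vowels add the prefix be-.
So dempiwik → dempiwikim.

dempiwikim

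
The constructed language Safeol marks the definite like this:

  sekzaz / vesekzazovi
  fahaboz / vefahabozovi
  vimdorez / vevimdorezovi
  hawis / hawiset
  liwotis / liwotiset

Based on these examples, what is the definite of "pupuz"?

vepupuzovi

sekzaz and hawis both have 2 vowels yet inflect differently (vesekzazovi, hawiset), so the number of vowels is not what conditions the rule; the final letter is.
"pupuz" ends in -z. The stems ending in -z (sekzaz → vesekzazovi, fahaboz → vefahabozovi, vimdorez → vevimdorezovi) add ve- … -ovi around the stem.
The other pattern: stems ending in -s add -et.
So pupuz → vepupuzovi.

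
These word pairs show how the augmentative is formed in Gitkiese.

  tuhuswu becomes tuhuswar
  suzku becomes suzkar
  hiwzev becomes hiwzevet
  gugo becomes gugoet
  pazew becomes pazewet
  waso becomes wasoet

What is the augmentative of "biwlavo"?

suzku and hiwzev both have 2 vowels yet inflect differently (suzkar, hiwzevet), so the number of vowels is not what conditions the rule; the final letter is.
"biwlavo" ends in -o. The stems ending in -o (gugo → gugoet, waso → wasoet) add -et.
The other pattern: stems ending in -u drop the final letter and add -ar.
So biwlavo → biwlavoet.

biwlavoet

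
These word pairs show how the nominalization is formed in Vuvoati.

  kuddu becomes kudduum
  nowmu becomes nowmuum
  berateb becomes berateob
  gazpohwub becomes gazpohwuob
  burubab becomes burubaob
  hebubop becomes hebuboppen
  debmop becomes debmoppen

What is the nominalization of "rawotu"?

"rawotu" ends in -u. The stems ending in -u (kuddu → kudduum, nowmu → nowmuum) add -um.
So rawotu → rawotuum.

rawotuum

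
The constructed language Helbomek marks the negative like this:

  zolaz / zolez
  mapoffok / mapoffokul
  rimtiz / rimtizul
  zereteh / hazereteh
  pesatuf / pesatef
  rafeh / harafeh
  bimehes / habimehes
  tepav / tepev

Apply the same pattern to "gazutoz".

gazutozul

zolaz and rimtiz both end in -z yet inflect differently (zolez, rimtizul), so the final letter is not what conditions the rule; the last vowel is.
"gazutoz" has last vowel 'o'. The one such stem in the data (mapoffok → mapoffokul) adds -ul, so the same rule applies.
So gazutoz → gazutozul.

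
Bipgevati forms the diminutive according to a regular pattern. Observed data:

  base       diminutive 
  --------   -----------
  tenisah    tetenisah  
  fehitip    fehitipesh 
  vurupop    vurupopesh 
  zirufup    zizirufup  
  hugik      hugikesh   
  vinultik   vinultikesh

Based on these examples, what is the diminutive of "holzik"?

holzikesh

"holzik" has last vowel 'i'. The stems whose last vowel is 'i' (vinultik → vinultikesh, fehitip → fehitipesh, hugik → hugikesh) add -esh.
The other pattern: stems whose last vowel is 'a' or 'u' repeat the first consonant+vowel as a prefix.
So holzik → holzikesh.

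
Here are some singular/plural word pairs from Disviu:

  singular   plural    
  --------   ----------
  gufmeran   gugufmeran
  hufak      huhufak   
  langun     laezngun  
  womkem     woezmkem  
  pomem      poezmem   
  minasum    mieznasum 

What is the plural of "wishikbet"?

wiezshikbet

gufmeran and langun both end in -n yet inflect differently (gugufmeran, laezngun), so the final letter is not what conditions the rule; the last vowel is.
"wishikbet" has last vowel 'e'. The stems whose last vowel is 'e' (womkem → woezmkem, pomem → poezmem) insert -ez- after the first vowel.
The other pattern: stems whose last vowel is 'a' repeat the first consonant+vowel as a prefix.
So wishikbet → wiezshikbet.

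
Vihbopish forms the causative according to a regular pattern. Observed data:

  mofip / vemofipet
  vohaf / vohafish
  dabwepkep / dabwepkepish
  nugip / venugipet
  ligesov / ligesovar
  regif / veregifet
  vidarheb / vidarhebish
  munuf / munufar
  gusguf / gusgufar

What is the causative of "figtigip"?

vefigtigipet

regif and gusguf both end in -f yet inflect differently (veregifet, gusgufar), so the final letter is not what conditions the rule; the last vowel is.
"figtigip" has last vowel 'i'. The stems whose last vowel is 'i' (nugip → venugipet, mofip → vemofipet, regif → veregifet) add ve- … -et around the stem.
The other patterns: stems whose last vowel is 'o' or 'u' add -ar; stems whose last vowel is 'a' or 'e' add -ish.
So figtigip → vefigtigipet.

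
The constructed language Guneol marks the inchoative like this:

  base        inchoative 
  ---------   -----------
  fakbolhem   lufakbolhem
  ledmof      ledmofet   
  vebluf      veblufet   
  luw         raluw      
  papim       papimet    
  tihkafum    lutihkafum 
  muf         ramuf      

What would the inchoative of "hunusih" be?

luhunusih

muf and vebluf both end in -f yet inflect differently (ramuf, veblufet), so the final letter is not what conditions the rule; the number of vowels is.
"hunusih" has 3 vowels. The stems with 3 vowels (fakbolhem → lufakbolhem, tihkafum → lutihkafum) add the prefix lu-.
The other patterns: stems with 1 vowel add the prefix ra-; stems with 2 vowels add -et.
So hunusih → luhunusih.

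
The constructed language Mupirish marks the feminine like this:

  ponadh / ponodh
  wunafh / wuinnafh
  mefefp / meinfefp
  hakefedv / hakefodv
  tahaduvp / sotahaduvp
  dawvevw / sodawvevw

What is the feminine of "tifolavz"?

sotifolavz

tahaduvp and mefefp both end in -p yet inflect differently (sotahaduvp, meinfefp), so the final letter is not what conditions the rule; the second-to-last letter is.
"tifolavz" has second-to-last letter 'v'. The stems whose second-to-last letter is 'v' (tahaduvp → sotahaduvp, dawvevw → sodawvevw) add the prefix so-.
The other patterns: stems whose second-to-last letter is 'd' change the last vowel to 'o'; stems whose second-to-last letter is 'f' insert -in- after the first vowel.
So tifolavz → sotifolavz.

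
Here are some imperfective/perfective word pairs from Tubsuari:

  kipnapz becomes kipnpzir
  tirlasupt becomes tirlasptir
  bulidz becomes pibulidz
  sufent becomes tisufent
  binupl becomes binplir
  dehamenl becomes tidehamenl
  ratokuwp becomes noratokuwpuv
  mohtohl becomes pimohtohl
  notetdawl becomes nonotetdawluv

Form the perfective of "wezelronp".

notetdawl and binupl both end in -l yet inflect differently (nonotetdawluv, binplir), so the final letter is not what conditions the rule; the second-to-last letter is.
"wezelronp" has second-to-last letter 'n'. The stems whose second-to-last letter is 'n' (sufent → tisufent, dehamenl → tidehamenl) add the prefix ti-.
So wezelronp → tiwezelronp.

tiwezelronp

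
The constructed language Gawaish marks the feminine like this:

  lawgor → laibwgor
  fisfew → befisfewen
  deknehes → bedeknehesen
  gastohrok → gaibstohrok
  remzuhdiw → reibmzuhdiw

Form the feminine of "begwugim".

fisfew and remzuhdiw both end in -w yet inflect differently (befisfewen, reibmzuhdiw), so the final letter is not what conditions the rule; the last vowel is.
"begwugim" has last vowel 'i'. The one such stem in the data (remzuhdiw → reibmzuhdiw) inserts -ib- after the first vowel (as do lawgor, gastohrok), so the same rule applies.
So begwugim → beibgwugim.

beibgwugim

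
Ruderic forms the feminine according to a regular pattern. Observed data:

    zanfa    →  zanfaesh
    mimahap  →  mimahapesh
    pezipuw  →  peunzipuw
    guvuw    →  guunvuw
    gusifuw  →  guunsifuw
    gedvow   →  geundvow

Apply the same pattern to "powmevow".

pounwmevow

gedvow and zanfa both have 2 vowels yet inflect differently (geundvow, zanfaesh), so the number of vowels is not what conditions the rule; the final letter is.
"powmevow" ends in -w. The stems ending in -w (gedvow → geundvow, pezipuw → peunzipuw, gusifuw → guunsifuw) insert -un- after the first vowel.
The other pattern: stems ending in -a or -p add -esh.
So powmevow → pounwmevow.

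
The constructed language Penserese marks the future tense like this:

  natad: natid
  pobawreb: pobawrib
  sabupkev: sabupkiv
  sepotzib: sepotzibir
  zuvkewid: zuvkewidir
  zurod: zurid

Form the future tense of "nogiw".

nogiwir

zuvkewid and zurod both end in -d yet inflect differently (zuvkewidir, zurid), so the final letter is not what conditions the rule; the last vowel is.
"nogiw" has last vowel 'i'. The stems whose last vowel is 'i' (zuvkewid → zuvkewidir, sepotzib → sepotzibir) add -ir.
So nogiw → nogiwir.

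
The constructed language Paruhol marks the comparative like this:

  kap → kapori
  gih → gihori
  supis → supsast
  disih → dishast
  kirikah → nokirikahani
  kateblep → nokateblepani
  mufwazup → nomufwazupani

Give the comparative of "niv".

nivori

gih and disih both end in -h yet inflect differently (gihori, dishast), so the final letter is not what conditions the rule; the number of vowels is.
"niv" has 1 vowel. The stems with 1 vowel (kap → kapori, gih → gihori) add -ori.
So niv → nivori.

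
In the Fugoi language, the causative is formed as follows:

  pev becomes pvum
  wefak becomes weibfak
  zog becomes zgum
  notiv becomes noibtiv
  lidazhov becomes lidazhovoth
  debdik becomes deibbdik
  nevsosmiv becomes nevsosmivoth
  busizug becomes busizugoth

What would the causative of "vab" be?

vbum

pev and notiv both end in -v yet inflect differently (pvum, noibtiv), so the final letter is not what conditions the rule; the number of vowels is.
"vab" has 1 vowel. The stems with 1 vowel (pev → pvum, zog → zgum) delete the last vowel and add -um.
So vab → vbum.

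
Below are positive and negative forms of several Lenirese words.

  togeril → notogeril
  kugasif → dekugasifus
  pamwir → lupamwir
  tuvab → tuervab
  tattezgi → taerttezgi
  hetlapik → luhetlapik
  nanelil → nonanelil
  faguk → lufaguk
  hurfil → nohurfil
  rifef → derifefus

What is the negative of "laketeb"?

laerketeb

kugasif and hetlapik both have last vowel 'i' yet inflect differently (dekugasifus, luhetlapik), so the last vowel is not what conditions the rule; the final letter is.
"laketeb" ends in -b. The one such stem in the data (tuvab → tuervab) inserts -er- after the first vowel (as does tattezgi), so the same rule applies.
The other patterns: stems ending in -f add de- … -us around the stem; stems ending in -k or -r add the prefix lu-; stems ending in -l add the prefix no-.
So laketeb → laerketeb.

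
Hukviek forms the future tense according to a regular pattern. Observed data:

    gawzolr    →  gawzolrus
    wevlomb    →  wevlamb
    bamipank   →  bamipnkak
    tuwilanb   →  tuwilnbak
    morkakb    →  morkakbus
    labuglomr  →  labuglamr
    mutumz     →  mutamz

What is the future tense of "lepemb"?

lepamb

"lepemb" has second-to-last letter 'm'. The stems whose second-to-last letter is 'm' (labuglomr → labuglamr, wevlomb → wevlamb, mutumz → mutamz) change the last vowel to 'a'.
The other patterns: stems whose second-to-last letter is 'n' delete the last vowel and add -ak; stems whose second-to-last letter is 'k' or 'l' add -us.
So lepemb → lepamb.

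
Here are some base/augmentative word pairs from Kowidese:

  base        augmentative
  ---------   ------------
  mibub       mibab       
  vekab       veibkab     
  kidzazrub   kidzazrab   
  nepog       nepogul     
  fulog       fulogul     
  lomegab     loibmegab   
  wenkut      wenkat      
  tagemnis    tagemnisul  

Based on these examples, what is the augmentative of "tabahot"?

tabahotul

mibub and vekab both end in -b yet inflect differently (mibab, veibkab), so the final letter is not what conditions the rule; the last vowel is.
"tabahot" has last vowel 'o'. The stems whose last vowel is 'o' (fulog → fulogul, nepog → nepogul) add -ul.
So tabahot → tabahotul.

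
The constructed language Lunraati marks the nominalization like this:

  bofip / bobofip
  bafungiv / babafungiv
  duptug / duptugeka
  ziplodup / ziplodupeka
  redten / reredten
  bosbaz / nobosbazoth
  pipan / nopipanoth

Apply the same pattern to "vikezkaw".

pipan and redten both end in -n yet inflect differently (nopipanoth, reredten), so the final letter is not what conditions the rule; the last vowel is.
"vikezkaw" has last vowel 'a'. The stems whose last vowel is 'a' (pipan → nopipanoth, bosbaz → nobosbazoth) add no- … -oth around the stem.
So vikezkaw → novikezkawoth.

novikezkawoth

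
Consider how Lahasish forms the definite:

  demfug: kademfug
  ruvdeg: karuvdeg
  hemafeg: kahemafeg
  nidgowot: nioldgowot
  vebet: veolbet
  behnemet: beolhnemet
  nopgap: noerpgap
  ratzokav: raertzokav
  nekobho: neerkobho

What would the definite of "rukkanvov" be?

ruerkkanvov

ruvdeg and vebet both have last vowel 'e' yet inflect differently (karuvdeg, veolbet), so the last vowel is not what conditions the rule; the final letter is.
"rukkanvov" ends in -v. The one such stem in the data (ratzokav → raertzokav) inserts -er- after the first vowel (as do nopgap, nekobho), so the same rule applies.
The other patterns: stems ending in -g add the prefix ka-; stems ending in -t insert -ol- after the first vowel.
So rukkanvov → ruerkkanvov.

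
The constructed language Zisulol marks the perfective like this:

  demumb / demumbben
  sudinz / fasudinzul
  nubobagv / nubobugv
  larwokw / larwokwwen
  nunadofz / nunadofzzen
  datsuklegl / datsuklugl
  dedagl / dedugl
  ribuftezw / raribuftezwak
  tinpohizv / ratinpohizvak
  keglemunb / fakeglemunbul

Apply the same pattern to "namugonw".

"namugonw" has second-to-last letter 'n'. The stems whose second-to-last letter is 'n' (sudinz → fasudinzul, keglemunb → fakeglemunbul) add fa- … -ul around the stem.
The other patterns: stems whose second-to-last letter is 'z' add ra- … -ak around the stem; stems whose second-to-last letter is 'g' change the last vowel to 'u'; stems whose second-to-last letter is 'f', 'k' or 'm' double the final consonant and add -en.
So namugonw → fanamugonwul.

fanamugonwul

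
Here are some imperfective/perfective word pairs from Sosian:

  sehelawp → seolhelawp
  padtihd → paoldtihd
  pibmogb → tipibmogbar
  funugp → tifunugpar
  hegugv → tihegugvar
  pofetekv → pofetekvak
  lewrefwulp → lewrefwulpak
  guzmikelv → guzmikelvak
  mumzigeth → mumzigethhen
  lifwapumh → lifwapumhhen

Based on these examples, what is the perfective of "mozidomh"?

sehelawp and funugp both end in -p yet inflect differently (seolhelawp, tifunugpar), so the final letter is not what conditions the rule; the second-to-last letter is.
"mozidomh" has second-to-last letter 'm'. The one such stem in the data (lifwapumh → lifwapumhhen) doubles the final consonant and adds -en (as does mumzigeth), so the same rule applies.
So mozidomh → mozidomhhen.

mozidomhhen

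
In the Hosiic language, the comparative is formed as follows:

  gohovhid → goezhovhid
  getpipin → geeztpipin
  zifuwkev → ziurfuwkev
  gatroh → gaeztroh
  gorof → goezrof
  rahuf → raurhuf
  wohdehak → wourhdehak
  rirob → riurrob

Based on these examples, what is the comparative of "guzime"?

"guzime" begins with g-. The stems beginning with g- (gatroh → gaeztroh, gohovhid → goezhovhid, gorof → goezrof) insert -ez- after the first vowel.
So guzime → guezzime.

guezzime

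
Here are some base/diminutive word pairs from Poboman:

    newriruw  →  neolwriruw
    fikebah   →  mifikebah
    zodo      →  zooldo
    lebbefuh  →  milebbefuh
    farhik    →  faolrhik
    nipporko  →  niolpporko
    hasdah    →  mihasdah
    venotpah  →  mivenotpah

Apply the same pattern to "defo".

deolfo

"defo" ends in -o. The stems ending in -o (nipporko → niolpporko, zodo → zooldo) insert -ol- after the first vowel.
The other pattern: stems ending in -h add the prefix mi-.
So defo → deolfo.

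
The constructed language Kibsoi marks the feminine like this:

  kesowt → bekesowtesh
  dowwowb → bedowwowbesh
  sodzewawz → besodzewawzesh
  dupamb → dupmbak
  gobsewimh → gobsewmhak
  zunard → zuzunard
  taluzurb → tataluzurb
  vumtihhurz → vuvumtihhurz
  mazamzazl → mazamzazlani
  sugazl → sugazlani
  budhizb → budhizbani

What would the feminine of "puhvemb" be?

puhvmbak

dowwowb and dupamb both end in -b yet inflect differently (bedowwowbesh, dupmbak), so the final letter is not what conditions the rule; the second-to-last letter is.
"puhvemb" has second-to-last letter 'm'. The stems whose second-to-last letter is 'm' (dupamb → dupmbak, gobsewimh → gobsewmhak) delete the last vowel and add -ak.
The other patterns: stems whose second-to-last letter is 'w' add be- … -esh around the stem; stems whose second-to-last letter is 'r' repeat the first consonant+vowel as a prefix; stems whose second-to-last letter is 'z' add -ani.
So puhvemb → puhvmbak.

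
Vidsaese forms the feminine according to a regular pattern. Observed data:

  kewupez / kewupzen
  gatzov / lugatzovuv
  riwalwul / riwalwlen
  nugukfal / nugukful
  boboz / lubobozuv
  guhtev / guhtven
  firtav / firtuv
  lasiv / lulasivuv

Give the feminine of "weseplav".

"weseplav" has last vowel 'a'. The stems whose last vowel is 'a' (nugukfal → nugukful, firtav → firtuv) change the last vowel to 'u'.
So weseplav → wesepluv.

wesepluv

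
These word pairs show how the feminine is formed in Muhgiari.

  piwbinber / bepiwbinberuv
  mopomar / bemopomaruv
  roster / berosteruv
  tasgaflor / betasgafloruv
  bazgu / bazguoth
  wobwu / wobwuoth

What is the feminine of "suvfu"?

roster and bazgu both have 2 vowels yet inflect differently (berosteruv, bazguoth), so the number of vowels is not what conditions the rule; the final letter is.
"suvfu" ends in -u. The stems ending in -u (bazgu → bazguoth, wobwu → wobwuoth) add -oth.
So suvfu → suvfuoth.

suvfuoth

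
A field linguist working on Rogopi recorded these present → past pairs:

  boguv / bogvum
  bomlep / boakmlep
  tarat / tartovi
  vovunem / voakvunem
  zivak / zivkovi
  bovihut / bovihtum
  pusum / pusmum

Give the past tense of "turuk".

"turuk" has last vowel 'u'. The stems whose last vowel is 'u' (boguv → bogvum, bovihut → bovihtum, pusum → pusmum) delete the last vowel and add -um.
The other patterns: stems whose last vowel is 'a' delete the last vowel and add -ovi; stems whose last vowel is 'e' insert -ak- after the first vowel.
So turuk → turkum.

turkum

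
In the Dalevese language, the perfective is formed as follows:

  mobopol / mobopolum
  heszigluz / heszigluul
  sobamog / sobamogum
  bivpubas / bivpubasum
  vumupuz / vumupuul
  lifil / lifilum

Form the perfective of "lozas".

lozasum

"lozas" ends in -s. The one such stem in the data (bivpubas → bivpubasum) adds -um, so the same rule applies.
So lozas → lozasum.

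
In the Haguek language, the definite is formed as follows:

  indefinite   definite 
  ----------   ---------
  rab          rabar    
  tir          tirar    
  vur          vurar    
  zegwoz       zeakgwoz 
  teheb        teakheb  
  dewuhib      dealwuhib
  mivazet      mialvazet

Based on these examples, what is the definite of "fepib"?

rab and teheb both end in -b yet inflect differently (rabar, teakheb), so the final letter is not what conditions the rule; the number of vowels is.
"fepib" has 2 vowels. The stems with 2 vowels (zegwoz → zeakgwoz, teheb → teakheb) insert -ak- after the first vowel.
The other patterns: stems with 1 vowel add -ar; stems with 3 vowels insert -al- after the first vowel.
So fepib → feakpib.

feakpib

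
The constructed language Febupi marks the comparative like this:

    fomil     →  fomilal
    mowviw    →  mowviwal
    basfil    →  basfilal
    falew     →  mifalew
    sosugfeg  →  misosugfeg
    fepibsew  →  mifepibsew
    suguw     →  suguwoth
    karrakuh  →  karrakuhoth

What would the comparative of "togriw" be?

togriwal

mowviw and falew both end in -w yet inflect differently (mowviwal, mifalew), so the final letter is not what conditions the rule; the last vowel is.
"togriw" has last vowel 'i'. The stems whose last vowel is 'i' (fomil → fomilal, mowviw → mowviwal, basfil → basfilal) add -al.
The other patterns: stems whose last vowel is 'e' add the prefix mi-; stems whose last vowel is 'u' add -oth.
So togriw → togriwal.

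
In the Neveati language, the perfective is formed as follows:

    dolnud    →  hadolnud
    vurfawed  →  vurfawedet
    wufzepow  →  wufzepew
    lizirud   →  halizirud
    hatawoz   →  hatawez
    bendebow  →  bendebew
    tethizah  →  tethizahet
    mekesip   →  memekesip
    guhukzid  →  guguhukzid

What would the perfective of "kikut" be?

hakikut

"kikut" has last vowel 'u'. The stems whose last vowel is 'u' (lizirud → halizirud, dolnud → hadolnud) add the prefix ha-.
The other patterns: stems whose last vowel is 'i' repeat the first consonant+vowel as a prefix; stems whose last vowel is 'a' or 'e' add -et; stems whose last vowel is 'o' change the last vowel to 'e'.
So kikut → hakikut.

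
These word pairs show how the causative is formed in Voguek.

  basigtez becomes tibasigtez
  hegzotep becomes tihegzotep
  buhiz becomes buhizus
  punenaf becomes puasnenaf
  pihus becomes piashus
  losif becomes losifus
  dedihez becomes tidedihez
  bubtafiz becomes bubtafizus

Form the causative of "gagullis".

"gagullis" has last vowel 'i'. The stems whose last vowel is 'i' (losif → losifus, bubtafiz → bubtafizus, buhiz → buhizus) add -us.
So gagullis → gagullisus.

gagullisus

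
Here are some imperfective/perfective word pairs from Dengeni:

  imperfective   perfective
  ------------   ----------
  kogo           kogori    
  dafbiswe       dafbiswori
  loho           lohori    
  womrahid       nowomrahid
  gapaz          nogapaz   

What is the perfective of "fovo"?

fovori

dafbiswe and womrahid both have 3 vowels yet inflect differently (dafbiswori, nowomrahid), so the number of vowels is not what conditions the rule; whether the stem ends in a vowel or a consonant is.
"fovo" ends in a vowel. The stems ending in a vowel (kogo → kogori, dafbiswe → dafbiswori, loho → lohori) drop the final letter and add -ori.
The other pattern: stems ending in a consonant add the prefix no-.
So fovo → fovori.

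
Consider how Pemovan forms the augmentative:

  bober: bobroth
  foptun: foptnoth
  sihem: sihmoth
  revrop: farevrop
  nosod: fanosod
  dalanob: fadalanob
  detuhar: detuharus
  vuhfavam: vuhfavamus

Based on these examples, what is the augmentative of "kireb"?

bober and detuhar both end in -r yet inflect differently (bobroth, detuharus), so the final letter is not what conditions the rule; the last vowel is.
"kireb" has last vowel 'e'. The stems whose last vowel is 'e' (bober → bobroth, sihem → sihmoth) delete the last vowel and add -oth.
So kireb → kirboth.

kirboth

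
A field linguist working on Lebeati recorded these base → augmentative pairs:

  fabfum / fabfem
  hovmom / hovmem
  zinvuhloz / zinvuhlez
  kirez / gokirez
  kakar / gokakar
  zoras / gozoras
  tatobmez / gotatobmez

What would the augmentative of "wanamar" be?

zinvuhloz and kirez both end in -z yet inflect differently (zinvuhlez, gokirez), so the final letter is not what conditions the rule; the last vowel is.
"wanamar" has last vowel 'a'. The stems whose last vowel is 'a' (kakar → gokakar, zoras → gozoras) add the prefix go-.
So wanamar → gowanamar.

gowanamar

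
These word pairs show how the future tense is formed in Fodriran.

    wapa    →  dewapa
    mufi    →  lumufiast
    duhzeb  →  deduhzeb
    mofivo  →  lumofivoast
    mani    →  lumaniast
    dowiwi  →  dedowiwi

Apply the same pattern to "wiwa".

"wiwa" begins with w-. The one such stem in the data (wapa → dewapa) adds the prefix de-, so the same rule applies.
The other pattern: stems beginning with m- add lu- … -ast around the stem.
So wiwa → dewiwa.

dewiwa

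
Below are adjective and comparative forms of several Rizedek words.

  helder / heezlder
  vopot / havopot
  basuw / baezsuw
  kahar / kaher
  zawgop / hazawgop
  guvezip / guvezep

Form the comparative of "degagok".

hadegagok

guvezip and zawgop both end in -p yet inflect differently (guvezep, hazawgop), so the final letter is not what conditions the rule; the last vowel is.
"degagok" has last vowel 'o'. The stems whose last vowel is 'o' (vopot → havopot, zawgop → hazawgop) add the prefix ha-.
The other patterns: stems whose last vowel is 'a' or 'i' change the last vowel to 'e'; stems whose last vowel is 'e' or 'u' insert -ez- after the first vowel.
So degagok → hadegagok.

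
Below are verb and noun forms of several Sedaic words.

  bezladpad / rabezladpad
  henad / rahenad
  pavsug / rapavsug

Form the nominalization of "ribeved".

Every pair shown (bezladpad → rabezladpad, henad → rahenad, pavsug → rapavsug) follows the same rule: add the prefix ra-.
So ribeved → raribeved.

raribeved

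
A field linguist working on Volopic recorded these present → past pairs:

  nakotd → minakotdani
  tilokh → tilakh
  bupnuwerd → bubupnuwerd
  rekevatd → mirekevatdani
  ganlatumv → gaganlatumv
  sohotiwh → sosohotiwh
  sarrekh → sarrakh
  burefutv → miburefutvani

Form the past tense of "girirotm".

nakotd and bupnuwerd both end in -d yet inflect differently (minakotdani, bubupnuwerd), so the final letter is not what conditions the rule; the second-to-last letter is.
"girirotm" has second-to-last letter 't'. The stems whose second-to-last letter is 't' (nakotd → minakotdani, rekevatd → mirekevatdani, burefutv → miburefutvani) add mi- … -ani around the stem.
So girirotm → migirirotmani.

migirirotmani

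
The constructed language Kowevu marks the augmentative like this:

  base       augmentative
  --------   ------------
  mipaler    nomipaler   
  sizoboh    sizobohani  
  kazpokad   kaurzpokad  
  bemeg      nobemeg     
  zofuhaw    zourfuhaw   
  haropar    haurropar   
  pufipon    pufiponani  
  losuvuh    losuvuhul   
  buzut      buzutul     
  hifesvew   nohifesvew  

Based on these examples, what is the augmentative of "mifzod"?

sizoboh and losuvuh both end in -h yet inflect differently (sizobohani, losuvuhul), so the final letter is not what conditions the rule; the last vowel is.
"mifzod" has last vowel 'o'. The stems whose last vowel is 'o' (pufipon → pufiponani, sizoboh → sizobohani) add -ani.
So mifzod → mifzodani.

mifzodani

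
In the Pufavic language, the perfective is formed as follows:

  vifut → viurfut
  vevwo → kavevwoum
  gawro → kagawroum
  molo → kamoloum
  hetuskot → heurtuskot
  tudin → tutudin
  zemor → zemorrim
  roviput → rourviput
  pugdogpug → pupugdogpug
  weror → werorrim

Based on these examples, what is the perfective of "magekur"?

magekurrim

"magekur" ends in -r. The stems ending in -r (weror → werorrim, zemor → zemorrim) double the final consonant and add -im.
So magekur → magekurrim.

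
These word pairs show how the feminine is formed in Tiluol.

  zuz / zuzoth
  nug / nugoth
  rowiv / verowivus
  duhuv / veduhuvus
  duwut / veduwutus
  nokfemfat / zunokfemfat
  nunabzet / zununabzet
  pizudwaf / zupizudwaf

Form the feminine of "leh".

duwut and nokfemfat both end in -t yet inflect differently (veduwutus, zunokfemfat), so the final letter is not what conditions the rule; the number of vowels is.
"leh" has 1 vowel. The stems with 1 vowel (zuz → zuzoth, nug → nugoth) add -oth.
So leh → lehoth.

lehoth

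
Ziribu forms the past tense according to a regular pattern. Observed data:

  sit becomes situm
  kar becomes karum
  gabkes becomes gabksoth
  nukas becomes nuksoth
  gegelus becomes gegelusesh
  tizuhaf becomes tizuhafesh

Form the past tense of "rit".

gabkes and gegelus both end in -s yet inflect differently (gabksoth, gegelusesh), so the final letter is not what conditions the rule; the number of vowels is.
"rit" has 1 vowel. The stems with 1 vowel (sit → situm, kar → karum) add -um.
The other patterns: stems with 2 vowels delete the last vowel and add -oth; stems with 3 vowels add -esh.
So rit → ritum.

ritum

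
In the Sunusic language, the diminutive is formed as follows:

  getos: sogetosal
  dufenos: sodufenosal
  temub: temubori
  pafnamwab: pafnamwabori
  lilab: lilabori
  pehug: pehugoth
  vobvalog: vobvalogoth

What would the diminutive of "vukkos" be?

temub and pehug both have last vowel 'u' yet inflect differently (temubori, pehugoth), so the last vowel is not what conditions the rule; the final letter is.
"vukkos" ends in -s. The stems ending in -s (getos → sogetosal, dufenos → sodufenosal) add so- … -al around the stem.
So vukkos → sovukkosal.

sovukkosal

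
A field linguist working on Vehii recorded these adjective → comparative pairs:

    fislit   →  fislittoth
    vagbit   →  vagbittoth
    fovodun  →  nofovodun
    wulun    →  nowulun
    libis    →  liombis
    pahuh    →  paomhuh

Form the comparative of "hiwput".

fislit and libis both have last vowel 'i' yet inflect differently (fislittoth, liombis), so the last vowel is not what conditions the rule; the final letter is.
"hiwput" ends in -t. The stems ending in -t (fislit → fislittoth, vagbit → vagbittoth) double the final consonant and add -oth.
The other patterns: stems ending in -n add the prefix no-; stems ending in -h or -s insert -om- after the first vowel.
So hiwput → hiwputtoth.

hiwputtoth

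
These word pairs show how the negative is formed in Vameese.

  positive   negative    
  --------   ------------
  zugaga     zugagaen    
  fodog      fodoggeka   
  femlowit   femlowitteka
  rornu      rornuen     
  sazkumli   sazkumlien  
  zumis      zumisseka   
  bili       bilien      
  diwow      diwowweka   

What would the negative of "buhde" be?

buhdeen

"buhde" ends in a vowel. The stems ending in a vowel (rornu → rornuen, bili → bilien, sazkumli → sazkumlien) add -en.
The other pattern: stems ending in a consonant double the final consonant and add -eka.
So buhde → buhdeen.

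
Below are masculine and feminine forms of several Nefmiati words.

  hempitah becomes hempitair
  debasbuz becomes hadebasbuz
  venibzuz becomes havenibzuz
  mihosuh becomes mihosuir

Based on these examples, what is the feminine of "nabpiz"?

hanabpiz

mihosuh and venibzuz both have last vowel 'u' yet inflect differently (mihosuir, havenibzuz), so the last vowel is not what conditions the rule; the final letter is.
"nabpiz" ends in -z. The stems ending in -z (venibzuz → havenibzuz, debasbuz → hadebasbuz) add the prefix ha-.
The other pattern: stems ending in -h drop the final letter and add -ir.
So nabpiz → hanabpiz.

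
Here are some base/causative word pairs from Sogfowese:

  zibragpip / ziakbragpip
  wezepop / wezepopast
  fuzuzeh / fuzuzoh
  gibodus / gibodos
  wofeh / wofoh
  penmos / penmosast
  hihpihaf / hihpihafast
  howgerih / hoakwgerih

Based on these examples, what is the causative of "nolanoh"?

fuzuzeh and howgerih both end in -h yet inflect differently (fuzuzoh, hoakwgerih), so the final letter is not what conditions the rule; the last vowel is.
"nolanoh" has last vowel 'o'. The stems whose last vowel is 'o' (penmos → penmosast, wezepop → wezepopast) add -ast.
So nolanoh → nolanohast.

nolanohast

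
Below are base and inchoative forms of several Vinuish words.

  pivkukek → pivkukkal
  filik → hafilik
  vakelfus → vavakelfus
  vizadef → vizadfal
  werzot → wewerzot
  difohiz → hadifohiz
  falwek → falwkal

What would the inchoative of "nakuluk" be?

filik and pivkukek both end in -k yet inflect differently (hafilik, pivkukkal), so the final letter is not what conditions the rule; the last vowel is.
"nakuluk" has last vowel 'u'. The one such stem in the data (vakelfus → vavakelfus) repeats the first consonant+vowel as a prefix (as does werzot), so the same rule applies.
So nakuluk → nanakuluk.

nanakuluk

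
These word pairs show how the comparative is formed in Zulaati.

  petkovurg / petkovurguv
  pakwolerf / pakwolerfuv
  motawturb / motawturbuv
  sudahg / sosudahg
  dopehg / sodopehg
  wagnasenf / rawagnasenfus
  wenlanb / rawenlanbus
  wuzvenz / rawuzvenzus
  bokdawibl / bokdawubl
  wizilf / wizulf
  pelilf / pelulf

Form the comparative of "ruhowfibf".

ruhowfubf

"ruhowfibf" has second-to-last letter 'b'. The one such stem in the data (bokdawibl → bokdawubl) changes the last vowel to 'u' (as do wizilf, pelilf), so the same rule applies.
The other patterns: stems whose second-to-last letter is 'r' add -uv; stems whose second-to-last letter is 'h' add the prefix so-; stems whose second-to-last letter is 'n' add ra- … -us around the stem.
So ruhowfibf → ruhowfubf.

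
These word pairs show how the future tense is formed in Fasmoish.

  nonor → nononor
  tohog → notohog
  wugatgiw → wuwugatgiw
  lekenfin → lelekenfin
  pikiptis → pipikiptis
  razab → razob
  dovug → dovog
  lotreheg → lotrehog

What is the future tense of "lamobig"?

lalamobig

"lamobig" has last vowel 'i'. The stems whose last vowel is 'i' (wugatgiw → wuwugatgiw, lekenfin → lelekenfin, pikiptis → pipikiptis) repeat the first consonant+vowel as a prefix.
The other patterns: stems whose last vowel is 'o' add the prefix no-; stems whose last vowel is 'a', 'e' or 'u' change the last vowel to 'o'.
So lamobig → lalamobig.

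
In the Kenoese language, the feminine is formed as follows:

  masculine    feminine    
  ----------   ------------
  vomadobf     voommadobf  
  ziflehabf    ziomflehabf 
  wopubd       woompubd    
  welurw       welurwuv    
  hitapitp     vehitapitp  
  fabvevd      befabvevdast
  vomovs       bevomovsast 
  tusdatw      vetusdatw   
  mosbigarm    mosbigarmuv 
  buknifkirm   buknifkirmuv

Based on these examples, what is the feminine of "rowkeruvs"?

wopubd and fabvevd both end in -d yet inflect differently (woompubd, befabvevdast), so the final letter is not what conditions the rule; the second-to-last letter is.
"rowkeruvs" has second-to-last letter 'v'. The stems whose second-to-last letter is 'v' (vomovs → bevomovsast, fabvevd → befabvevdast) add be- … -ast around the stem.
So rowkeruvs → berowkeruvsast.

berowkeruvsast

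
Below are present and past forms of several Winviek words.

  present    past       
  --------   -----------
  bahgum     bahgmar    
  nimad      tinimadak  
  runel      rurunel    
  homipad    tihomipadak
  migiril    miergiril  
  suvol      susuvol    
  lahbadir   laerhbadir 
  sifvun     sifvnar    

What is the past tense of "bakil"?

baerkil

migiril and runel both end in -l yet inflect differently (miergiril, rurunel), so the final letter is not what conditions the rule; the last vowel is.
"bakil" has last vowel 'i'. The stems whose last vowel is 'i' (migiril → miergiril, lahbadir → laerhbadir) insert -er- after the first vowel.
So bakil → baerkil.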